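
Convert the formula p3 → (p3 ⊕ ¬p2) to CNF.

¬p3 ∨ p2

p3 → (p3 ⊕ ¬p2)
⇔ ¬p3 ∨ (p3 ⊕ ¬p2)   (eliminate →)
⇔ ¬p3 ∨ ((p3 ∨ ¬p2) ∧ ¬(p3 ∧ ¬p2))   (expand ⊕)
⇔ ¬p3 ∨ ((p3 ∨ ¬p2) ∧ (¬p3 ∨ ¬¬p2))   (De Morgan)
⇔ ¬p3 ∨ ((p3 ∨ ¬p2) ∧ (¬p3 ∨ p2))   (double negation)
⇔ (¬p3 ∨ p3 ∨ ¬p2) ∧ (¬p3 ∨ ¬p3 ∨ p2)   (distribute ∨ over ∧)
⇔ ¬p3 ∨ p2   (simplify)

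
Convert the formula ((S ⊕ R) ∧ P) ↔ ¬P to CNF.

((S ⊕ R) ∧ P) ↔ ¬P
≡ (((S ⊕ R) ∧ P) → ¬P) ∧ (¬P → ((S ⊕ R) ∧ P))
≡ (¬((S ⊕ R) ∧ P) ∨ ¬P) ∧ (¬P → ((S ⊕ R) ∧ P))
≡ (¬((S ∨ R) ∧ ¬(S ∧ R) ∧ P) ∨ ¬P) ∧ (¬P → ((S ⊕ R) ∧ P))
≡ (¬((S ∨ R) ∧ ¬(S ∧ R) ∧ P) ∨ ¬P) ∧ (¬¬P ∨ ((S ⊕ R) ∧ P))
≡ (¬((S ∨ R) ∧ ¬(S ∧ R) ∧ P) ∨ ¬P) ∧ (¬¬P ∨ ((S ∨ R) ∧ ¬(S ∧ R) ∧ P))
≡ (¬(S ∨ R) ∨ ¬¬(S ∧ R) ∨ ¬P ∨ ¬P) ∧ (¬¬P ∨ ((S ∨ R) ∧ ¬(S ∧ R) ∧ P))
≡ ((¬S ∧ ¬R) ∨ ¬¬(S ∧ R) ∨ ¬P ∨ ¬P) ∧ (¬¬P ∨ ((S ∨ R) ∧ ¬(S ∧ R) ∧ P))
≡ ((¬S ∧ ¬R) ∨ (S ∧ R) ∨ ¬P ∨ ¬P) ∧ (¬¬P ∨ ((S ∨ R) ∧ ¬(S ∧ R) ∧ P))
≡ ((¬S ∧ ¬R) ∨ (S ∧ R) ∨ ¬P ∨ ¬P) ∧ (P ∨ ((S ∨ R) ∧ ¬(S ∧ R) ∧ P))
≡ ((¬S ∧ ¬R) ∨ (S ∧ R) ∨ ¬P ∨ ¬P) ∧ (P ∨ ((S ∨ R) ∧ (¬S ∨ ¬R) ∧ P))
≡ (¬S ∨ S ∨ ¬P ∨ ¬P) ∧ (¬S ∨ R ∨ ¬P ∨ ¬P) ∧ (¬R ∨ S ∨ ¬P ∨ ¬P) ∧ (¬R ∨ R ∨ ¬P ∨ ¬P) ∧ (P ∨ S ∨ R) ∧ (P ∨ ¬S ∨ ¬R) ∧ (P ∨ P)
≡ (¬S ∨ R ∨ ¬P) ∧ (¬R ∨ S ∨ ¬P) ∧ P

(¬S ∨ R ∨ ¬P) ∧ (¬R ∨ S ∨ ¬P) ∧ P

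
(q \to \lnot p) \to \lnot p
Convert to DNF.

(q \land p) \lor \lnot p

(q \to \lnot p) \to \lnot p
≡ \lnot (q \to \lnot p) \lor \lnot p   [eliminate \to]
≡ \lnot (\lnot q \lor \lnot p) \lor \lnot p   [eliminate \to]
≡ (\lnot \lnot q \land \lnot \lnot p) \lor \lnot p   [De Morgan]
≡ (q \land \lnot \lnot p) \lor \lnot p   [double negation]
≡ (q \land p) \lor \lnot p   [double negation]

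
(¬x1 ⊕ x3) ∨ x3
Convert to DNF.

(¬x1 ⊕ x3) ∨ x3
≡ (¬x1 ∧ ¬x3) ∨ (¬¬x1 ∧ x3) ∨ x3   — expand ⊕
≡ (¬x1 ∧ ¬x3) ∨ (x1 ∧ x3) ∨ x3   — double negation
≡ (¬x1 ∧ ¬x3) ∨ x3   — simplify

(¬x1 ∧ ¬x3) ∨ x3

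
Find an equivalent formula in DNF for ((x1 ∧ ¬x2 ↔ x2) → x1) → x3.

¬x1 ∧ ¬x2 ∨ x3

((x1 ∧ ¬x2 ↔ x2) → x1) → x3
= ¬((x1 ∧ ¬x2 ↔ x2) → x1) ∨ x3   [eliminate →]
= ¬(¬(x1 ∧ ¬x2 ↔ x2) ∨ x1) ∨ x3   [eliminate →]
= ¬(¬((x1 ∧ ¬x2 → x2) ∧ (x2 → x1 ∧ ¬x2)) ∨ x1) ∨ x3   [eliminate ↔]
= ¬(¬((¬(x1 ∧ ¬x2) ∨ x2) ∧ (x2 → x1 ∧ ¬x2)) ∨ x1) ∨ x3   [eliminate →]
= ¬(¬((¬(x1 ∧ ¬x2) ∨ x2) ∧ (¬x2 ∨ x1 ∧ ¬x2)) ∨ x1) ∨ x3   [eliminate →]
= ¬¬((¬(x1 ∧ ¬x2) ∨ x2) ∧ (¬x2 ∨ x1 ∧ ¬x2)) ∧ ¬x1 ∨ x3   [De Morgan]
= (¬(x1 ∧ ¬x2) ∨ x2) ∧ (¬x2 ∨ x1 ∧ ¬x2) ∧ ¬x1 ∨ x3   [double negation]
= (¬x1 ∨ ¬¬x2 ∨ x2) ∧ (¬x2 ∨ x1 ∧ ¬x2) ∧ ¬x1 ∨ x3   [De Morgan]
= (¬x1 ∨ x2 ∨ x2) ∧ (¬x2 ∨ x1 ∧ ¬x2) ∧ ¬x1 ∨ x3   [double negation]
= ¬x1 ∧ ¬x2 ∧ ¬x1 ∨ ¬x1 ∧ x1 ∧ ¬x2 ∧ ¬x1 ∨ x2 ∧ ¬x2 ∧ ¬x1 ∨ x2 ∧ x1 ∧ ¬x2 ∧ ¬x1 ∨ x2 ∧ ¬x2 ∧ ¬x1 ∨ x2 ∧ x1 ∧ ¬x2 ∧ ¬x1 ∨ x3   [distribute ∧ over ∨]
= ¬x1 ∧ ¬x2 ∨ x3   [simplify]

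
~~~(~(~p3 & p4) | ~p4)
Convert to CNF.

~~~(~(~p3 & p4) | ~p4)
= ~(~(~p3 & p4) | ~p4)   (double negation)
= ~~(~p3 & p4) & ~~p4   (De Morgan)
= ~p3 & p4 & ~~p4   (double negation)
= ~p3 & p4 & p4   (double negation)
= ~p3 & p4   (simplify)

~p3 & p4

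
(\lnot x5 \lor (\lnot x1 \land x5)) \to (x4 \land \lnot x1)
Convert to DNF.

(x5 \land x1) \lor (x4 \land \lnot x1)

(\lnot x5 \lor (\lnot x1 \land x5)) \to (x4 \land \lnot x1)
= \lnot (\lnot x5 \lor (\lnot x1 \land x5)) \lor (x4 \land \lnot x1)
= (\lnot \lnot x5 \land \lnot (\lnot x1 \land x5)) \lor (x4 \land \lnot x1)
= (x5 \land \lnot (\lnot x1 \land x5)) \lor (x4 \land \lnot x1)
= (x5 \land (\lnot \lnot x1 \lor \lnot x5)) \lor (x4 \land \lnot x1)
= (x5 \land (x1 \lor \lnot x5)) \lor (x4 \land \lnot x1)
= (x5 \land x1) \lor (x5 \land \lnot x5) \lor (x4 \land \lnot x1)
= (x5 \land x1) \lor (x4 \land \lnot x1)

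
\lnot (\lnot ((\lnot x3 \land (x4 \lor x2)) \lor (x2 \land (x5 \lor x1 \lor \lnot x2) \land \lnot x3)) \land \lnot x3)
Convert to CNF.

\lnot (\lnot ((\lnot x3 \land (x4 \lor x2)) \lor (x2 \land (x5 \lor x1 \lor \lnot x2) \land \lnot x3)) \land \lnot x3)
≡ \lnot \lnot ((\lnot x3 \land (x4 \lor x2)) \lor (x2 \land (x5 \lor x1 \lor \lnot x2) \land \lnot x3)) \lor \lnot \lnot x3
≡ (\lnot x3 \land (x4 \lor x2)) \lor (x2 \land (x5 \lor x1 \lor \lnot x2) \land \lnot x3) \lor \lnot \lnot x3
≡ (\lnot x3 \land (x4 \lor x2)) \lor (x2 \land (x5 \lor x1 \lor \lnot x2) \land \lnot x3) \lor x3
≡ (\lnot x3 \lor x2 \lor x3) \land (\lnot x3 \lor x5 \lor x1 \lor \lnot x2 \lor x3) \land (\lnot x3 \lor \lnot x3 \lor x3) \land (x4 \lor x2 \lor x2 \lor x3) \land (x4 \lor x2 \lor x5 \lor x1 \lor \lnot x2 \lor x3) \land (x4 \lor x2 \lor \lnot x3 \lor x3)
≡ x4 \lor x2 \lor x3

x4 \lor x2 \lor x3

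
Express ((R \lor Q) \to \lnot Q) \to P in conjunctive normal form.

Q \lor P

((R \lor Q) \to \lnot Q) \to P
= \lnot ((R \lor Q) \to \lnot Q) \lor P   [eliminate \to]
= \lnot (\lnot (R \lor Q) \lor \lnot Q) \lor P   [eliminate \to]
= (\lnot \lnot (R \lor Q) \land \lnot \lnot Q) \lor P   [De Morgan]
= ((R \lor Q) \land \lnot \lnot Q) \lor P   [double negation]
= ((R \lor Q) \land Q) \lor P   [double negation]
= (R \lor Q \lor P) \land (Q \lor P)   [distribute \lor over \land]
= Q \lor P   [simplify]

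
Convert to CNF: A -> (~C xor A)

~A | C

A -> (~C xor A)
≡ ~A | (~C xor A)   [eliminate ->]
≡ ~A | ((~C | A) & ~(~C & A))   [expand xor]
≡ ~A | ((~C | A) & (~~C | ~A))   [De Morgan]
≡ ~A | ((~C | A) & (C | ~A))   [double negation]
≡ (~A | ~C | A) & (~A | C | ~A)   [distribute | over &]
≡ ~A | C   [simplify]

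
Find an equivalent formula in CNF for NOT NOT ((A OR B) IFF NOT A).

NOT NOT ((A OR B) IFF NOT A)
≡ NOT NOT (((A OR B) IMPLIES NOT A) AND (NOT A IMPLIES (A OR B)))   — eliminate IFF
≡ NOT NOT ((NOT (A OR B) OR NOT A) AND (NOT A IMPLIES (A OR B)))   — eliminate IMPLIES
≡ NOT NOT ((NOT (A OR B) OR NOT A) AND (NOT NOT A OR A OR B))   — eliminate IMPLIES
≡ (NOT (A OR B) OR NOT A) AND (NOT NOT A OR A OR B)   — double negation
≡ ((NOT A AND NOT B) OR NOT A) AND (NOT NOT A OR A OR B)   — De Morgan
≡ ((NOT A AND NOT B) OR NOT A) AND (A OR A OR B)   — double negation
≡ (NOT A OR NOT A) AND (NOT B OR NOT A) AND (A OR A OR B)   — distribute OR over AND
≡ NOT A AND (A OR B)   — simplify

NOT A AND (A OR B)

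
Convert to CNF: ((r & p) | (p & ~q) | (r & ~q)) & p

(r | ~q) & p

((r & p) | (p & ~q) | (r & ~q)) & p
≡ (r | p | r) & (r | p | ~q) & (r | ~q | r) & (r | ~q | ~q) & (p | p | r) & (p | p | ~q) & (p | ~q | r) & (p | ~q | ~q) & p   [distribute | over &]
≡ (r | ~q) & p   [simplify]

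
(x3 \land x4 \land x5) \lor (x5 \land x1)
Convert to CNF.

(x3 \land x4 \land x5) \lor (x5 \land x1)
= (x3 \lor x5) \land (x3 \lor x1) \land (x4 \lor x5) \land (x4 \lor x1) \land (x5 \lor x5) \land (x5 \lor x1)   — distribute \lor over \land
= (x3 \lor x1) \land (x4 \lor x1) \land x5   — simplify

(x3 \lor x1) \land (x4 \lor x1) \land x5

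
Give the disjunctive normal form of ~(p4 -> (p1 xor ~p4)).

~(p4 -> (p1 xor ~p4))
≡ ~(~p4 | (p1 xor ~p4))   (eliminate ->)
≡ ~(~p4 | (p1 & ~~p4) | (~p1 & ~p4))   (expand xor)
≡ ~~p4 & ~(p1 & ~~p4) & ~(~p1 & ~p4)   (De Morgan)
≡ p4 & ~(p1 & ~~p4) & ~(~p1 & ~p4)   (double negation)
≡ p4 & (~p1 | ~~~p4) & ~(~p1 & ~p4)   (De Morgan)
≡ p4 & (~p1 | ~p4) & ~(~p1 & ~p4)   (double negation)
≡ p4 & (~p1 | ~p4) & (~~p1 | ~~p4)   (De Morgan)
≡ p4 & (~p1 | ~p4) & (p1 | ~~p4)   (double negation)
≡ p4 & (~p1 | ~p4) & (p1 | p4)   (double negation)
≡ (p4 & ~p1 & p1) | (p4 & ~p1 & p4) | (p4 & ~p4 & p1) | (p4 & ~p4 & p4)   (distribute & over |)
≡ p4 & ~p1   (simplify)

p4 & ~p1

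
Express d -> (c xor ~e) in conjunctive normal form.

(~d | c | ~e) & (~d | ~c | e)

d -> (c xor ~e)
≡ ~d | (c xor ~e)   [eliminate ->]
≡ ~d | ((c | ~e) & ~(c & ~e))   [expand xor]
≡ ~d | ((c | ~e) & (~c | ~~e))   [De Morgan]
≡ ~d | ((c | ~e) & (~c | e))   [double negation]
≡ (~d | c | ~e) & (~d | ~c | e)   [distribute | over &]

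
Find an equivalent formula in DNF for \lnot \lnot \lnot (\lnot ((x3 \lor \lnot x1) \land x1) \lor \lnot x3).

\lnot \lnot \lnot (\lnot ((x3 \lor \lnot x1) \land x1) \lor \lnot x3)
≡ \lnot (\lnot ((x3 \lor \lnot x1) \land x1) \lor \lnot x3)   [double negation]
≡ \lnot \lnot ((x3 \lor \lnot x1) \land x1) \land \lnot \lnot x3   [De Morgan]
≡ (x3 \lor \lnot x1) \land x1 \land \lnot \lnot x3   [double negation]
≡ (x3 \lor \lnot x1) \land x1 \land x3   [double negation]
≡ (x3 \land x1 \land x3) \lor (\lnot x1 \land x1 \land x3)   [distribute \land over \lor]
≡ x3 \land x1   [simplify]

x3 \land x1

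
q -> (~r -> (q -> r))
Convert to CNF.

~q | r

q -> (~r -> (q -> r))
= ~q | (~r -> (q -> r))   — eliminate ->
= ~q | ~~r | (q -> r)   — eliminate ->
= ~q | ~~r | ~q | r   — eliminate ->
= ~q | r | ~q | r   — double negation
= ~q | r   — simplify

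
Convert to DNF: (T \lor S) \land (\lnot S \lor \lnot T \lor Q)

(T \lor S) \land (\lnot S \lor \lnot T \lor Q)
≡ (T \land \lnot S) \lor (T \land \lnot T) \lor (T \land Q) \lor (S \land \lnot S) \lor (S \land \lnot T) \lor (S \land Q)   (distribute \land over \lor)
≡ (T \land \lnot S) \lor (T \land Q) \lor (S \land \lnot T) \lor (S \land Q)   (simplify)

(T \land \lnot S) \lor (T \land Q) \lor (S \land \lnot T) \lor (S \land Q)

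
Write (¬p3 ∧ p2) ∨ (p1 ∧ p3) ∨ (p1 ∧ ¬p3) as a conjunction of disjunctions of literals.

(¬p3 ∨ p1) ∧ (p2 ∨ p1)

(¬p3 ∧ p2) ∨ (p1 ∧ p3) ∨ (p1 ∧ ¬p3)
= (¬p3 ∨ p1 ∨ p1) ∧ (¬p3 ∨ p1 ∨ ¬p3) ∧ (¬p3 ∨ p3 ∨ p1) ∧ (¬p3 ∨ p3 ∨ ¬p3) ∧ (p2 ∨ p1 ∨ p1) ∧ (p2 ∨ p1 ∨ ¬p3) ∧ (p2 ∨ p3 ∨ p1) ∧ (p2 ∨ p3 ∨ ¬p3)   [distribute ∨ over ∧]
= (¬p3 ∨ p1) ∧ (p2 ∨ p1)   [simplify]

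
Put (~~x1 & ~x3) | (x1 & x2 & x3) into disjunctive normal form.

(~~x1 & ~x3) | (x1 & x2 & x3)
= (x1 & ~x3) | (x1 & x2 & x3)   [double negation]

(x1 & ~x3) | (x1 & x2 & x3)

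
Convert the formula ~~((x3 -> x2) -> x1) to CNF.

(x3 | x1) & (~x2 | x1)

~~((x3 -> x2) -> x1)
⇔ ~~(~(x3 -> x2) | x1)   — eliminate ->
⇔ ~~(~(~x3 | x2) | x1)   — eliminate ->
⇔ ~(~x3 | x2) | x1   — double negation
⇔ (~~x3 & ~x2) | x1   — De Morgan
⇔ (x3 & ~x2) | x1   — double negation
⇔ (x3 | x1) & (~x2 | x1)   — distribute | over &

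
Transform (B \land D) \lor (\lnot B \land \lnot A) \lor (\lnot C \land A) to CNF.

(B \lor \lnot A \lor \lnot C) \land (D \lor \lnot B \lor \lnot C) \land (D \lor \lnot B \lor A) \land (D \lor \lnot A \lor \lnot C)

(B \land D) \lor (\lnot B \land \lnot A) \lor (\lnot C \land A)
≡ (B \lor \lnot B \lor \lnot C) \land (B \lor \lnot B \lor A) \land (B \lor \lnot A \lor \lnot C) \land (B \lor \lnot A \lor A) \land (D \lor \lnot B \lor \lnot C) \land (D \lor \lnot B \lor A) \land (D \lor \lnot A \lor \lnot C) \land (D \lor \lnot A \lor A)   (distribute \lor over \land)
≡ (B \lor \lnot A \lor \lnot C) \land (D \lor \lnot B \lor \lnot C) \land (D \lor \lnot B \lor A) \land (D \lor \lnot A \lor \lnot C)   (simplify)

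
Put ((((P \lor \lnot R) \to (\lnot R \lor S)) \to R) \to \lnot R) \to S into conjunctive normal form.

R \lor S

((((P \lor \lnot R) \to (\lnot R \lor S)) \to R) \to \lnot R) \to S
⇔ \lnot ((((P \lor \lnot R) \to (\lnot R \lor S)) \to R) \to \lnot R) \lor S   (eliminate \to)
⇔ \lnot (\lnot (((P \lor \lnot R) \to (\lnot R \lor S)) \to R) \lor \lnot R) \lor S   (eliminate \to)
⇔ \lnot (\lnot (\lnot ((P \lor \lnot R) \to (\lnot R \lor S)) \lor R) \lor \lnot R) \lor S   (eliminate \to)
⇔ \lnot (\lnot (\lnot (\lnot (P \lor \lnot R) \lor \lnot R \lor S) \lor R) \lor \lnot R) \lor S   (eliminate \to)
⇔ (\lnot \lnot (\lnot (\lnot (P \lor \lnot R) \lor \lnot R \lor S) \lor R) \land \lnot \lnot R) \lor S   (De Morgan)
⇔ ((\lnot (\lnot (P \lor \lnot R) \lor \lnot R \lor S) \lor R) \land \lnot \lnot R) \lor S   (double negation)
⇔ (((\lnot \lnot (P \lor \lnot R) \land \lnot \lnot R \land \lnot S) \lor R) \land \lnot \lnot R) \lor S   (De Morgan)
⇔ ((((P \lor \lnot R) \land \lnot \lnot R \land \lnot S) \lor R) \land \lnot \lnot R) \lor S   (double negation)
⇔ ((((P \lor \lnot R) \land R \land \lnot S) \lor R) \land \lnot \lnot R) \lor S   (double negation)
⇔ ((((P \lor \lnot R) \land R \land \lnot S) \lor R) \land R) \lor S   (double negation)
⇔ (P \lor \lnot R \lor R \lor S) \land (R \lor R \lor S) \land (\lnot S \lor R \lor S) \land (R \lor S)   (distribute \lor over \land)
⇔ R \lor S   (simplify)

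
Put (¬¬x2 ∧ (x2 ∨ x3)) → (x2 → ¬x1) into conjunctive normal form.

¬x2 ∨ ¬x1

(¬¬x2 ∧ (x2 ∨ x3)) → (x2 → ¬x1)
⇔ ¬(¬¬x2 ∧ (x2 ∨ x3)) ∨ (x2 → ¬x1)   [eliminate →]
⇔ ¬(¬¬x2 ∧ (x2 ∨ x3)) ∨ ¬x2 ∨ ¬x1   [eliminate →]
⇔ ¬¬¬x2 ∨ ¬(x2 ∨ x3) ∨ ¬x2 ∨ ¬x1   [De Morgan]
⇔ ¬x2 ∨ ¬(x2 ∨ x3) ∨ ¬x2 ∨ ¬x1   [double negation]
⇔ ¬x2 ∨ (¬x2 ∧ ¬x3) ∨ ¬x2 ∨ ¬x1   [De Morgan]
⇔ (¬x2 ∨ ¬x2 ∨ ¬x2 ∨ ¬x1) ∧ (¬x2 ∨ ¬x3 ∨ ¬x2 ∨ ¬x1)   [distribute ∨ over ∧]
⇔ ¬x2 ∨ ¬x1   [simplify]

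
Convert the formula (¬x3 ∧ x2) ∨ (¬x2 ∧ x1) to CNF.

(¬x3 ∧ x2) ∨ (¬x2 ∧ x1)
≡ (¬x3 ∨ ¬x2) ∧ (¬x3 ∨ x1) ∧ (x2 ∨ ¬x2) ∧ (x2 ∨ x1)   — distribute ∨ over ∧
≡ (¬x3 ∨ ¬x2) ∧ (¬x3 ∨ x1) ∧ (x2 ∨ x1)   — simplify

(¬x3 ∨ ¬x2) ∧ (¬x3 ∨ x1) ∧ (x2 ∨ x1)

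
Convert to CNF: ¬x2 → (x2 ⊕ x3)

x2 ∨ x3

¬x2 → (x2 ⊕ x3)
= ¬¬x2 ∨ (x2 ⊕ x3)   (eliminate →)
= ¬¬x2 ∨ ((x2 ∨ x3) ∧ ¬(x2 ∧ x3))   (expand ⊕)
= x2 ∨ ((x2 ∨ x3) ∧ ¬(x2 ∧ x3))   (double negation)
= x2 ∨ ((x2 ∨ x3) ∧ (¬x2 ∨ ¬x3))   (De Morgan)
= (x2 ∨ x2 ∨ x3) ∧ (x2 ∨ ¬x2 ∨ ¬x3)   (distribute ∨ over ∧)
= x2 ∨ x3   (simplify)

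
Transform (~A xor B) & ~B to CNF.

(~A | B) & ~B

(~A xor B) & ~B
≡ (~A | B) & ~(~A & B) & ~B   (expand xor)
≡ (~A | B) & (~~A | ~B) & ~B   (De Morgan)
≡ (~A | B) & (A | ~B) & ~B   (double negation)
≡ (~A | B) & ~B   (simplify)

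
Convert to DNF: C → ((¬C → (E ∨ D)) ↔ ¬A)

C → ((¬C → (E ∨ D)) ↔ ¬A)
≡ ¬C ∨ ((¬C → (E ∨ D)) ↔ ¬A)   (eliminate →)
≡ ¬C ∨ (((¬C → (E ∨ D)) → ¬A) ∧ (¬A → (¬C → (E ∨ D))))   (eliminate ↔)
≡ ¬C ∨ ((¬(¬C → (E ∨ D)) ∨ ¬A) ∧ (¬A → (¬C → (E ∨ D))))   (eliminate →)
≡ ¬C ∨ ((¬(¬¬C ∨ E ∨ D) ∨ ¬A) ∧ (¬A → (¬C → (E ∨ D))))   (eliminate →)
≡ ¬C ∨ ((¬(¬¬C ∨ E ∨ D) ∨ ¬A) ∧ (¬¬A ∨ (¬C → (E ∨ D))))   (eliminate →)
≡ ¬C ∨ ((¬(¬¬C ∨ E ∨ D) ∨ ¬A) ∧ (¬¬A ∨ ¬¬C ∨ E ∨ D))   (eliminate →)
≡ ¬C ∨ (((¬¬¬C ∧ ¬E ∧ ¬D) ∨ ¬A) ∧ (¬¬A ∨ ¬¬C ∨ E ∨ D))   (De Morgan)
≡ ¬C ∨ (((¬C ∧ ¬E ∧ ¬D) ∨ ¬A) ∧ (¬¬A ∨ ¬¬C ∨ E ∨ D))   (double negation)
≡ ¬C ∨ (((¬C ∧ ¬E ∧ ¬D) ∨ ¬A) ∧ (A ∨ ¬¬C ∨ E ∨ D))   (double negation)
≡ ¬C ∨ (((¬C ∧ ¬E ∧ ¬D) ∨ ¬A) ∧ (A ∨ C ∨ E ∨ D))   (double negation)
≡ ¬C ∨ (¬C ∧ ¬E ∧ ¬D ∧ A) ∨ (¬C ∧ ¬E ∧ ¬D ∧ C) ∨ (¬C ∧ ¬E ∧ ¬D ∧ E) ∨ (¬C ∧ ¬E ∧ ¬D ∧ D) ∨ (¬A ∧ A) ∨ (¬A ∧ C) ∨ (¬A ∧ E) ∨ (¬A ∧ D)   (distribute ∧ over ∨)
≡ ¬C ∨ (¬A ∧ C) ∨ (¬A ∧ E) ∨ (¬A ∧ D)   (simplify)

¬C ∨ (¬A ∧ C) ∨ (¬A ∧ E) ∨ (¬A ∧ D)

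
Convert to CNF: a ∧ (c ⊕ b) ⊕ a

a ∧ (¬a ∨ ¬c ∨ b) ∧ (¬a ∨ ¬b ∨ c)

a ∧ (c ⊕ b) ⊕ a
⇔ (a ∧ (c ⊕ b) ∨ a) ∧ ¬(a ∧ (c ⊕ b) ∧ a)   (expand ⊕)
⇔ (a ∧ (c ∨ b) ∧ ¬(c ∧ b) ∨ a) ∧ ¬(a ∧ (c ⊕ b) ∧ a)   (expand ⊕)
⇔ (a ∧ (c ∨ b) ∧ ¬(c ∧ b) ∨ a) ∧ ¬(a ∧ (c ∨ b) ∧ ¬(c ∧ b) ∧ a)   (expand ⊕)
⇔ (a ∧ (c ∨ b) ∧ (¬c ∨ ¬b) ∨ a) ∧ ¬(a ∧ (c ∨ b) ∧ ¬(c ∧ b) ∧ a)   (De Morgan)
⇔ (a ∧ (c ∨ b) ∧ (¬c ∨ ¬b) ∨ a) ∧ (¬a ∨ ¬(c ∨ b) ∨ ¬¬(c ∧ b) ∨ ¬a)   (De Morgan)
⇔ (a ∧ (c ∨ b) ∧ (¬c ∨ ¬b) ∨ a) ∧ (¬a ∨ ¬c ∧ ¬b ∨ ¬¬(c ∧ b) ∨ ¬a)   (De Morgan)
⇔ (a ∧ (c ∨ b) ∧ (¬c ∨ ¬b) ∨ a) ∧ (¬a ∨ ¬c ∧ ¬b ∨ c ∧ b ∨ ¬a)   (double negation)
⇔ (a ∨ a) ∧ (c ∨ b ∨ a) ∧ (¬c ∨ ¬b ∨ a) ∧ (¬a ∨ ¬c ∨ c ∨ ¬a) ∧ (¬a ∨ ¬c ∨ b ∨ ¬a) ∧ (¬a ∨ ¬b ∨ c ∨ ¬a) ∧ (¬a ∨ ¬b ∨ b ∨ ¬a)   (distribute ∨ over ∧)
⇔ a ∧ (¬a ∨ ¬c ∨ b) ∧ (¬a ∨ ¬b ∨ c)   (simplify)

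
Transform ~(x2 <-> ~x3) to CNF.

(x2 | ~x3) & (x3 | ~x2)

~(x2 <-> ~x3)
= ~((x2 -> ~x3) & (~x3 -> x2))   [eliminate <->]
= ~((~x2 | ~x3) & (~x3 -> x2))   [eliminate ->]
= ~((~x2 | ~x3) & (~~x3 | x2))   [eliminate ->]
= ~(~x2 | ~x3) | ~(~~x3 | x2)   [De Morgan]
= (~~x2 & ~~x3) | ~(~~x3 | x2)   [De Morgan]
= (x2 & ~~x3) | ~(~~x3 | x2)   [double negation]
= (x2 & x3) | ~(~~x3 | x2)   [double negation]
= (x2 & x3) | (~~~x3 & ~x2)   [De Morgan]
= (x2 & x3) | (~x3 & ~x2)   [double negation]
= (x2 | ~x3) & (x2 | ~x2) & (x3 | ~x3) & (x3 | ~x2)   [distribute | over &]
= (x2 | ~x3) & (x3 | ~x2)   [simplify]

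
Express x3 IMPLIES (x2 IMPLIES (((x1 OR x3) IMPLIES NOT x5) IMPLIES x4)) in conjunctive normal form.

NOT x3 OR NOT x2 OR x5 OR x4

x3 IMPLIES (x2 IMPLIES (((x1 OR x3) IMPLIES NOT x5) IMPLIES x4))
≡ NOT x3 OR (x2 IMPLIES (((x1 OR x3) IMPLIES NOT x5) IMPLIES x4))   [eliminate IMPLIES]
≡ NOT x3 OR NOT x2 OR (((x1 OR x3) IMPLIES NOT x5) IMPLIES x4)   [eliminate IMPLIES]
≡ NOT x3 OR NOT x2 OR NOT ((x1 OR x3) IMPLIES NOT x5) OR x4   [eliminate IMPLIES]
≡ NOT x3 OR NOT x2 OR NOT (NOT (x1 OR x3) OR NOT x5) OR x4   [eliminate IMPLIES]
≡ NOT x3 OR NOT x2 OR (NOT NOT (x1 OR x3) AND NOT NOT x5) OR x4   [De Morgan]
≡ NOT x3 OR NOT x2 OR ((x1 OR x3) AND NOT NOT x5) OR x4   [double negation]
≡ NOT x3 OR NOT x2 OR ((x1 OR x3) AND x5) OR x4   [double negation]
≡ (NOT x3 OR NOT x2 OR x1 OR x3 OR x4) AND (NOT x3 OR NOT x2 OR x5 OR x4)   [distribute OR over AND]
≡ NOT x3 OR NOT x2 OR x5 OR x4   [simplify]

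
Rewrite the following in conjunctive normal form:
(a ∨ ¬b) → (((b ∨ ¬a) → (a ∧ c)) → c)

(a ∨ ¬b) → (((b ∨ ¬a) → (a ∧ c)) → c)
= ¬(a ∨ ¬b) ∨ (((b ∨ ¬a) → (a ∧ c)) → c)   [eliminate →]
= ¬(a ∨ ¬b) ∨ ¬((b ∨ ¬a) → (a ∧ c)) ∨ c   [eliminate →]
= ¬(a ∨ ¬b) ∨ ¬(¬(b ∨ ¬a) ∨ (a ∧ c)) ∨ c   [eliminate →]
= (¬a ∧ ¬¬b) ∨ ¬(¬(b ∨ ¬a) ∨ (a ∧ c)) ∨ c   [De Morgan]
= (¬a ∧ b) ∨ ¬(¬(b ∨ ¬a) ∨ (a ∧ c)) ∨ c   [double negation]
= (¬a ∧ b) ∨ (¬¬(b ∨ ¬a) ∧ ¬(a ∧ c)) ∨ c   [De Morgan]
= (¬a ∧ b) ∨ ((b ∨ ¬a) ∧ ¬(a ∧ c)) ∨ c   [double negation]
= (¬a ∧ b) ∨ ((b ∨ ¬a) ∧ (¬a ∨ ¬c)) ∨ c   [De Morgan]
= (¬a ∨ b ∨ ¬a ∨ c) ∧ (¬a ∨ ¬a ∨ ¬c ∨ c) ∧ (b ∨ b ∨ ¬a ∨ c) ∧ (b ∨ ¬a ∨ ¬c ∨ c)   [distribute ∨ over ∧]
= ¬a ∨ b ∨ c   [simplify]

¬a ∨ b ∨ c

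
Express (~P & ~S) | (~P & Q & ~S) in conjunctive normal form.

(~P & ~S) | (~P & Q & ~S)
≡ (~P | ~P) & (~P | Q) & (~P | ~S) & (~S | ~P) & (~S | Q) & (~S | ~S)   [distribute | over &]
≡ ~P & ~S   [simplify]

~P & ~S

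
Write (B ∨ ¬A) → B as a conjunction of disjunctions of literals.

A ∨ B

(B ∨ ¬A) → B
≡ ¬(B ∨ ¬A) ∨ B   [eliminate →]
≡ (¬B ∧ ¬¬A) ∨ B   [De Morgan]
≡ (¬B ∧ A) ∨ B   [double negation]
≡ (¬B ∨ B) ∧ (A ∨ B)   [distribute ∨ over ∧]
≡ A ∨ B   [simplify]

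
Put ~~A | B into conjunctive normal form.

~~A | B
≡ A | B   (double negation)

A | B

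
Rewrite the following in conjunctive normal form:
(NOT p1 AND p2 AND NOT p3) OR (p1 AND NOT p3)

(NOT p1 AND p2 AND NOT p3) OR (p1 AND NOT p3)
≡ (NOT p1 OR p1) AND (NOT p1 OR NOT p3) AND (p2 OR p1) AND (p2 OR NOT p3) AND (NOT p3 OR p1) AND (NOT p3 OR NOT p3)   (distribute OR over AND)
≡ (p2 OR p1) AND NOT p3   (simplify)

(p2 OR p1) AND NOT p3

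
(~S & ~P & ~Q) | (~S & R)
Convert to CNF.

~S & (~P | R) & (~Q | R)

(~S & ~P & ~Q) | (~S & R)
≡ (~S | ~S) & (~S | R) & (~P | ~S) & (~P | R) & (~Q | ~S) & (~Q | R)   [distribute | over &]
≡ ~S & (~P | R) & (~Q | R)   [simplify]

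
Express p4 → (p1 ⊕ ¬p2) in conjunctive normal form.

p4 → (p1 ⊕ ¬p2)
= ¬p4 ∨ (p1 ⊕ ¬p2)   [eliminate →]
= ¬p4 ∨ ((p1 ∨ ¬p2) ∧ ¬(p1 ∧ ¬p2))   [expand ⊕]
= ¬p4 ∨ ((p1 ∨ ¬p2) ∧ (¬p1 ∨ ¬¬p2))   [De Morgan]
= ¬p4 ∨ ((p1 ∨ ¬p2) ∧ (¬p1 ∨ p2))   [double negation]
= (¬p4 ∨ p1 ∨ ¬p2) ∧ (¬p4 ∨ ¬p1 ∨ p2)   [distribute ∨ over ∧]

(¬p4 ∨ p1 ∨ ¬p2) ∧ (¬p4 ∨ ¬p1 ∨ p2)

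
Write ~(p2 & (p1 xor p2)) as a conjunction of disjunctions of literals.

~(p2 & (p1 xor p2))
⇔ ~(p2 & (p1 | p2) & ~(p1 & p2))   [expand xor]
⇔ ~p2 | ~(p1 | p2) | ~~(p1 & p2)   [De Morgan]
⇔ ~p2 | (~p1 & ~p2) | ~~(p1 & p2)   [De Morgan]
⇔ ~p2 | (~p1 & ~p2) | (p1 & p2)   [double negation]
⇔ (~p2 | ~p1 | p1) & (~p2 | ~p1 | p2) & (~p2 | ~p2 | p1) & (~p2 | ~p2 | p2)   [distribute | over &]
⇔ ~p2 | p1   [simplify]

~p2 | p1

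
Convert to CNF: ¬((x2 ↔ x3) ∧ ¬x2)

x2 ∨ x3

¬((x2 ↔ x3) ∧ ¬x2)
≡ ¬((x2 → x3) ∧ (x3 → x2) ∧ ¬x2)   [eliminate ↔]
≡ ¬((¬x2 ∨ x3) ∧ (x3 → x2) ∧ ¬x2)   [eliminate →]
≡ ¬((¬x2 ∨ x3) ∧ (¬x3 ∨ x2) ∧ ¬x2)   [eliminate →]
≡ ¬(¬x2 ∨ x3) ∨ ¬(¬x3 ∨ x2) ∨ ¬¬x2   [De Morgan]
≡ (¬¬x2 ∧ ¬x3) ∨ ¬(¬x3 ∨ x2) ∨ ¬¬x2   [De Morgan]
≡ (x2 ∧ ¬x3) ∨ ¬(¬x3 ∨ x2) ∨ ¬¬x2   [double negation]
≡ (x2 ∧ ¬x3) ∨ (¬¬x3 ∧ ¬x2) ∨ ¬¬x2   [De Morgan]
≡ (x2 ∧ ¬x3) ∨ (x3 ∧ ¬x2) ∨ ¬¬x2   [double negation]
≡ (x2 ∧ ¬x3) ∨ (x3 ∧ ¬x2) ∨ x2   [double negation]
≡ (x2 ∨ x3 ∨ x2) ∧ (x2 ∨ ¬x2 ∨ x2) ∧ (¬x3 ∨ x3 ∨ x2) ∧ (¬x3 ∨ ¬x2 ∨ x2)   [distribute ∨ over ∧]
≡ x2 ∨ x3   [simplify]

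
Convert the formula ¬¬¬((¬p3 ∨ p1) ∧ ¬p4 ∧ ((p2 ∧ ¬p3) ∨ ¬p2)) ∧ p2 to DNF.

¬¬¬((¬p3 ∨ p1) ∧ ¬p4 ∧ ((p2 ∧ ¬p3) ∨ ¬p2)) ∧ p2
⇔ ¬((¬p3 ∨ p1) ∧ ¬p4 ∧ ((p2 ∧ ¬p3) ∨ ¬p2)) ∧ p2   [double negation]
⇔ (¬(¬p3 ∨ p1) ∨ ¬¬p4 ∨ ¬((p2 ∧ ¬p3) ∨ ¬p2)) ∧ p2   [De Morgan]
⇔ ((¬¬p3 ∧ ¬p1) ∨ ¬¬p4 ∨ ¬((p2 ∧ ¬p3) ∨ ¬p2)) ∧ p2   [De Morgan]
⇔ ((p3 ∧ ¬p1) ∨ ¬¬p4 ∨ ¬((p2 ∧ ¬p3) ∨ ¬p2)) ∧ p2   [double negation]
⇔ ((p3 ∧ ¬p1) ∨ p4 ∨ ¬((p2 ∧ ¬p3) ∨ ¬p2)) ∧ p2   [double negation]
⇔ ((p3 ∧ ¬p1) ∨ p4 ∨ (¬(p2 ∧ ¬p3) ∧ ¬¬p2)) ∧ p2   [De Morgan]
⇔ ((p3 ∧ ¬p1) ∨ p4 ∨ ((¬p2 ∨ ¬¬p3) ∧ ¬¬p2)) ∧ p2   [De Morgan]
⇔ ((p3 ∧ ¬p1) ∨ p4 ∨ ((¬p2 ∨ p3) ∧ ¬¬p2)) ∧ p2   [double negation]
⇔ ((p3 ∧ ¬p1) ∨ p4 ∨ ((¬p2 ∨ p3) ∧ p2)) ∧ p2   [double negation]
⇔ (p3 ∧ ¬p1 ∧ p2) ∨ (p4 ∧ p2) ∨ (¬p2 ∧ p2 ∧ p2) ∨ (p3 ∧ p2 ∧ p2)   [distribute ∧ over ∨]
⇔ (p4 ∧ p2) ∨ (p3 ∧ p2)   [simplify]

(p4 ∧ p2) ∨ (p3 ∧ p2)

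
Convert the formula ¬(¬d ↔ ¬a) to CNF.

(¬d ∨ ¬a) ∧ (a ∨ d)

¬(¬d ↔ ¬a)
≡ ¬((¬d → ¬a) ∧ (¬a → ¬d))   [eliminate ↔]
≡ ¬((¬¬d ∨ ¬a) ∧ (¬a → ¬d))   [eliminate →]
≡ ¬((¬¬d ∨ ¬a) ∧ (¬¬a ∨ ¬d))   [eliminate →]
≡ ¬(¬¬d ∨ ¬a) ∨ ¬(¬¬a ∨ ¬d)   [De Morgan]
≡ (¬¬¬d ∧ ¬¬a) ∨ ¬(¬¬a ∨ ¬d)   [De Morgan]
≡ (¬d ∧ ¬¬a) ∨ ¬(¬¬a ∨ ¬d)   [double negation]
≡ (¬d ∧ a) ∨ ¬(¬¬a ∨ ¬d)   [double negation]
≡ (¬d ∧ a) ∨ (¬¬¬a ∧ ¬¬d)   [De Morgan]
≡ (¬d ∧ a) ∨ (¬a ∧ ¬¬d)   [double negation]
≡ (¬d ∧ a) ∨ (¬a ∧ d)   [double negation]
≡ (¬d ∨ ¬a) ∧ (¬d ∨ d) ∧ (a ∨ ¬a) ∧ (a ∨ d)   [distribute ∨ over ∧]
≡ (¬d ∨ ¬a) ∧ (a ∨ d)   [simplify]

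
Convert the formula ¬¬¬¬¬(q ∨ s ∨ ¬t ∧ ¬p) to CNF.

¬¬¬¬¬(q ∨ s ∨ ¬t ∧ ¬p)
≡ ¬¬¬(q ∨ s ∨ ¬t ∧ ¬p)   (double negation)
≡ ¬(q ∨ s ∨ ¬t ∧ ¬p)   (double negation)
≡ ¬q ∧ ¬s ∧ ¬(¬t ∧ ¬p)   (De Morgan)
≡ ¬q ∧ ¬s ∧ (¬¬t ∨ ¬¬p)   (De Morgan)
≡ ¬q ∧ ¬s ∧ (t ∨ ¬¬p)   (double negation)
≡ ¬q ∧ ¬s ∧ (t ∨ p)   (double negation)

¬q ∧ ¬s ∧ (t ∨ p)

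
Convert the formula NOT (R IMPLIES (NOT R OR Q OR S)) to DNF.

R AND NOT Q AND NOT S

NOT (R IMPLIES (NOT R OR Q OR S))
≡ NOT (NOT R OR NOT R OR Q OR S)   [eliminate IMPLIES]
≡ NOT NOT R AND NOT NOT R AND NOT Q AND NOT S   [De Morgan]
≡ R AND NOT NOT R AND NOT Q AND NOT S   [double negation]
≡ R AND R AND NOT Q AND NOT S   [double negation]
≡ R AND NOT Q AND NOT S   [simplify]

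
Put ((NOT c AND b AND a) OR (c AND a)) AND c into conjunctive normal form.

a AND c

((NOT c AND b AND a) OR (c AND a)) AND c
≡ (NOT c OR c) AND (NOT c OR a) AND (b OR c) AND (b OR a) AND (a OR c) AND (a OR a) AND c   (distribute OR over AND)
≡ a AND c   (simplify)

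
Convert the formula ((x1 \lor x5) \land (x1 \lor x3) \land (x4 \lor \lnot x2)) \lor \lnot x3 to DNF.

((x1 \lor x5) \land (x1 \lor x3) \land (x4 \lor \lnot x2)) \lor \lnot x3
≡ (x1 \land x1 \land x4) \lor (x1 \land x1 \land \lnot x2) \lor (x1 \land x3 \land x4) \lor (x1 \land x3 \land \lnot x2) \lor (x5 \land x1 \land x4) \lor (x5 \land x1 \land \lnot x2) \lor (x5 \land x3 \land x4) \lor (x5 \land x3 \land \lnot x2) \lor \lnot x3   [distribute \land over \lor]
≡ (x1 \land x4) \lor (x1 \land \lnot x2) \lor (x5 \land x3 \land x4) \lor (x5 \land x3 \land \lnot x2) \lor \lnot x3   [simplify]

(x1 \land x4) \lor (x1 \land \lnot x2) \lor (x5 \land x3 \land x4) \lor (x5 \land x3 \land \lnot x2) \lor \lnot x3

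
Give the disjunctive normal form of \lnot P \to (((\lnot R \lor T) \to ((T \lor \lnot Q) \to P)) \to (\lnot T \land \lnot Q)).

\lnot P \to (((\lnot R \lor T) \to ((T \lor \lnot Q) \to P)) \to (\lnot T \land \lnot Q))
= \lnot \lnot P \lor (((\lnot R \lor T) \to ((T \lor \lnot Q) \to P)) \to (\lnot T \land \lnot Q))
= \lnot \lnot P \lor \lnot ((\lnot R \lor T) \to ((T \lor \lnot Q) \to P)) \lor (\lnot T \land \lnot Q)
= \lnot \lnot P \lor \lnot (\lnot (\lnot R \lor T) \lor ((T \lor \lnot Q) \to P)) \lor (\lnot T \land \lnot Q)
= \lnot \lnot P \lor \lnot (\lnot (\lnot R \lor T) \lor \lnot (T \lor \lnot Q) \lor P) \lor (\lnot T \land \lnot Q)
= P \lor \lnot (\lnot (\lnot R \lor T) \lor \lnot (T \lor \lnot Q) \lor P) \lor (\lnot T \land \lnot Q)
= P \lor (\lnot \lnot (\lnot R \lor T) \land \lnot \lnot (T \lor \lnot Q) \land \lnot P) \lor (\lnot T \land \lnot Q)
= P \lor ((\lnot R \lor T) \land \lnot \lnot (T \lor \lnot Q) \land \lnot P) \lor (\lnot T \land \lnot Q)
= P \lor ((\lnot R \lor T) \land (T \lor \lnot Q) \land \lnot P) \lor (\lnot T \land \lnot Q)
= P \lor (\lnot R \land T \land \lnot P) \lor (\lnot R \land \lnot Q \land \lnot P) \lor (T \land T \land \lnot P) \lor (T \land \lnot Q \land \lnot P) \lor (\lnot T \land \lnot Q)
= P \lor (\lnot R \land \lnot Q \land \lnot P) \lor (T \land \lnot P) \lor (\lnot T \land \lnot Q)

P \lor (\lnot R \land \lnot Q \land \lnot P) \lor (T \land \lnot P) \lor (\lnot T \land \lnot Q)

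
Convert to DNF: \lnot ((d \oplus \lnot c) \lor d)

\lnot d \land c

\lnot ((d \oplus \lnot c) \lor d)
≡ \lnot ((d \land \lnot \lnot c) \lor (\lnot d \land \lnot c) \lor d)
≡ \lnot (d \land \lnot \lnot c) \land \lnot (\lnot d \land \lnot c) \land \lnot d
≡ (\lnot d \lor \lnot \lnot \lnot c) \land \lnot (\lnot d \land \lnot c) \land \lnot d
≡ (\lnot d \lor \lnot c) \land \lnot (\lnot d \land \lnot c) \land \lnot d
≡ (\lnot d \lor \lnot c) \land (\lnot \lnot d \lor \lnot \lnot c) \land \lnot d
≡ (\lnot d \lor \lnot c) \land (d \lor \lnot \lnot c) \land \lnot d
≡ (\lnot d \lor \lnot c) \land (d \lor c) \land \lnot d
≡ (\lnot d \land d \land \lnot d) \lor (\lnot d \land c \land \lnot d) \lor (\lnot c \land d \land \lnot d) \lor (\lnot c \land c \land \lnot d)
≡ \lnot d \land c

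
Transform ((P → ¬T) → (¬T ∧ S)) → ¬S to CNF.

((P → ¬T) → (¬T ∧ S)) → ¬S
≡ ¬((P → ¬T) → (¬T ∧ S)) ∨ ¬S   — eliminate →
≡ ¬(¬(P → ¬T) ∨ (¬T ∧ S)) ∨ ¬S   — eliminate →
≡ ¬(¬(¬P ∨ ¬T) ∨ (¬T ∧ S)) ∨ ¬S   — eliminate →
≡ (¬¬(¬P ∨ ¬T) ∧ ¬(¬T ∧ S)) ∨ ¬S   — De Morgan
≡ ((¬P ∨ ¬T) ∧ ¬(¬T ∧ S)) ∨ ¬S   — double negation
≡ ((¬P ∨ ¬T) ∧ (¬¬T ∨ ¬S)) ∨ ¬S   — De Morgan
≡ ((¬P ∨ ¬T) ∧ (T ∨ ¬S)) ∨ ¬S   — double negation
≡ (¬P ∨ ¬T ∨ ¬S) ∧ (T ∨ ¬S ∨ ¬S)   — distribute ∨ over ∧
≡ (¬P ∨ ¬T ∨ ¬S) ∧ (T ∨ ¬S)   — simplify

(¬P ∨ ¬T ∨ ¬S) ∧ (T ∨ ¬S)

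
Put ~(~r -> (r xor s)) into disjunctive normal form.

~(~r -> (r xor s))
≡ ~(~~r | (r xor s))   [eliminate ->]
≡ ~(~~r | (r & ~s) | (~r & s))   [expand xor]
≡ ~~~r & ~(r & ~s) & ~(~r & s)   [De Morgan]
≡ ~r & ~(r & ~s) & ~(~r & s)   [double negation]
≡ ~r & (~r | ~~s) & ~(~r & s)   [De Morgan]
≡ ~r & (~r | s) & ~(~r & s)   [double negation]
≡ ~r & (~r | s) & (~~r | ~s)   [De Morgan]
≡ ~r & (~r | s) & (r | ~s)   [double negation]
≡ (~r & ~r & r) | (~r & ~r & ~s) | (~r & s & r) | (~r & s & ~s)   [distribute & over |]
≡ ~r & ~s   [simplify]

~r & ~s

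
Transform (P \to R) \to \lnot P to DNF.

P \land \lnot R \lor \lnot P

(P \to R) \to \lnot P
≡ \lnot (P \to R) \lor \lnot P   [eliminate \to]
≡ \lnot (\lnot P \lor R) \lor \lnot P   [eliminate \to]
≡ \lnot \lnot P \land \lnot R \lor \lnot P   [De Morgan]
≡ P \land \lnot R \lor \lnot P   [double negation]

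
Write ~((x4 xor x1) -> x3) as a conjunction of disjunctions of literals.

~((x4 xor x1) -> x3)
= ~(~(x4 xor x1) | x3)   [eliminate ->]
= ~(~((x4 | x1) & ~(x4 & x1)) | x3)   [expand xor]
= ~~((x4 | x1) & ~(x4 & x1)) & ~x3   [De Morgan]
= (x4 | x1) & ~(x4 & x1) & ~x3   [double negation]
= (x4 | x1) & (~x4 | ~x1) & ~x3   [De Morgan]

(x4 | x1) & (~x4 | ~x1) & ~x3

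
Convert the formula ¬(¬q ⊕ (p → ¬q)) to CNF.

p ∨ ¬q

¬(¬q ⊕ (p → ¬q))
≡ ¬((¬q ∨ (p → ¬q)) ∧ ¬(¬q ∧ (p → ¬q)))   (expand ⊕)
≡ ¬((¬q ∨ ¬p ∨ ¬q) ∧ ¬(¬q ∧ (p → ¬q)))   (eliminate →)
≡ ¬((¬q ∨ ¬p ∨ ¬q) ∧ ¬(¬q ∧ (¬p ∨ ¬q)))   (eliminate →)
≡ ¬(¬q ∨ ¬p ∨ ¬q) ∨ ¬¬(¬q ∧ (¬p ∨ ¬q))   (De Morgan)
≡ (¬¬q ∧ ¬¬p ∧ ¬¬q) ∨ ¬¬(¬q ∧ (¬p ∨ ¬q))   (De Morgan)
≡ (q ∧ ¬¬p ∧ ¬¬q) ∨ ¬¬(¬q ∧ (¬p ∨ ¬q))   (double negation)
≡ (q ∧ p ∧ ¬¬q) ∨ ¬¬(¬q ∧ (¬p ∨ ¬q))   (double negation)
≡ (q ∧ p ∧ q) ∨ ¬¬(¬q ∧ (¬p ∨ ¬q))   (double negation)
≡ (q ∧ p ∧ q) ∨ (¬q ∧ (¬p ∨ ¬q))   (double negation)
≡ (q ∨ ¬q) ∧ (q ∨ ¬p ∨ ¬q) ∧ (p ∨ ¬q) ∧ (p ∨ ¬p ∨ ¬q) ∧ (q ∨ ¬q) ∧ (q ∨ ¬p ∨ ¬q)   (distribute ∨ over ∧)
≡ p ∨ ¬q   (simplify)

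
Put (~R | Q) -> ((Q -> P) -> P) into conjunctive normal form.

R | Q | P

(~R | Q) -> ((Q -> P) -> P)
= ~(~R | Q) | ((Q -> P) -> P)   (eliminate ->)
= ~(~R | Q) | ~(Q -> P) | P   (eliminate ->)
= ~(~R | Q) | ~(~Q | P) | P   (eliminate ->)
= (~~R & ~Q) | ~(~Q | P) | P   (De Morgan)
= (R & ~Q) | ~(~Q | P) | P   (double negation)
= (R & ~Q) | (~~Q & ~P) | P   (De Morgan)
= (R & ~Q) | (Q & ~P) | P   (double negation)
= (R | Q | P) & (R | ~P | P) & (~Q | Q | P) & (~Q | ~P | P)   (distribute | over &)
= R | Q | P   (simplify)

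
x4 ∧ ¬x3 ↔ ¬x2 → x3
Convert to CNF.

(¬x4 ∨ x3 ∨ x2) ∧ (¬x2 ∨ x4) ∧ ¬x3

x4 ∧ ¬x3 ↔ ¬x2 → x3
≡ (x4 ∧ ¬x3 → (¬x2 → x3)) ∧ ((¬x2 → x3) → x4 ∧ ¬x3)   [eliminate ↔]
≡ (¬(x4 ∧ ¬x3) ∨ (¬x2 → x3)) ∧ ((¬x2 → x3) → x4 ∧ ¬x3)   [eliminate →]
≡ (¬(x4 ∧ ¬x3) ∨ ¬¬x2 ∨ x3) ∧ ((¬x2 → x3) → x4 ∧ ¬x3)   [eliminate →]
≡ (¬(x4 ∧ ¬x3) ∨ ¬¬x2 ∨ x3) ∧ (¬(¬x2 → x3) ∨ x4 ∧ ¬x3)   [eliminate →]
≡ (¬(x4 ∧ ¬x3) ∨ ¬¬x2 ∨ x3) ∧ (¬(¬¬x2 ∨ x3) ∨ x4 ∧ ¬x3)   [eliminate →]
≡ (¬x4 ∨ ¬¬x3 ∨ ¬¬x2 ∨ x3) ∧ (¬(¬¬x2 ∨ x3) ∨ x4 ∧ ¬x3)   [De Morgan]
≡ (¬x4 ∨ x3 ∨ ¬¬x2 ∨ x3) ∧ (¬(¬¬x2 ∨ x3) ∨ x4 ∧ ¬x3)   [double negation]
≡ (¬x4 ∨ x3 ∨ x2 ∨ x3) ∧ (¬(¬¬x2 ∨ x3) ∨ x4 ∧ ¬x3)   [double negation]
≡ (¬x4 ∨ x3 ∨ x2 ∨ x3) ∧ (¬¬¬x2 ∧ ¬x3 ∨ x4 ∧ ¬x3)   [De Morgan]
≡ (¬x4 ∨ x3 ∨ x2 ∨ x3) ∧ (¬x2 ∧ ¬x3 ∨ x4 ∧ ¬x3)   [double negation]
≡ (¬x4 ∨ x3 ∨ x2 ∨ x3) ∧ (¬x2 ∨ x4) ∧ (¬x2 ∨ ¬x3) ∧ (¬x3 ∨ x4) ∧ (¬x3 ∨ ¬x3)   [distribute ∨ over ∧]
≡ (¬x4 ∨ x3 ∨ x2) ∧ (¬x2 ∨ x4) ∧ ¬x3   [simplify]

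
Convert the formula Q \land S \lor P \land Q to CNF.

Q \land S \lor P \land Q
⇔ (Q \lor P) \land (Q \lor Q) \land (S \lor P) \land (S \lor Q)   [distribute \lor over \land]
⇔ Q \land (S \lor P)   [simplify]

Q \land (S \lor P)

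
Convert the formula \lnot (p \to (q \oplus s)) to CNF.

p \land (\lnot q \lor s) \land (\lnot s \lor q)

\lnot (p \to (q \oplus s))
⇔ \lnot (\lnot p \lor (q \oplus s))   [eliminate \to]
⇔ \lnot (\lnot p \lor ((q \lor s) \land \lnot (q \land s)))   [expand \oplus]
⇔ \lnot \lnot p \land \lnot ((q \lor s) \land \lnot (q \land s))   [De Morgan]
⇔ p \land \lnot ((q \lor s) \land \lnot (q \land s))   [double negation]
⇔ p \land (\lnot (q \lor s) \lor \lnot \lnot (q \land s))   [De Morgan]
⇔ p \land ((\lnot q \land \lnot s) \lor \lnot \lnot (q \land s))   [De Morgan]
⇔ p \land ((\lnot q \land \lnot s) \lor (q \land s))   [double negation]
⇔ p \land (\lnot q \lor q) \land (\lnot q \lor s) \land (\lnot s \lor q) \land (\lnot s \lor s)   [distribute \lor over \land]
⇔ p \land (\lnot q \lor s) \land (\lnot s \lor q)   [simplify]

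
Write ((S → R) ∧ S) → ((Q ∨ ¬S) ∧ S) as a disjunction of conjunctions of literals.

(S ∧ ¬R) ∨ ¬S ∨ (Q ∧ S)

((S → R) ∧ S) → ((Q ∨ ¬S) ∧ S)
= ¬((S → R) ∧ S) ∨ ((Q ∨ ¬S) ∧ S)
= ¬((¬S ∨ R) ∧ S) ∨ ((Q ∨ ¬S) ∧ S)
= ¬(¬S ∨ R) ∨ ¬S ∨ ((Q ∨ ¬S) ∧ S)
= (¬¬S ∧ ¬R) ∨ ¬S ∨ ((Q ∨ ¬S) ∧ S)
= (S ∧ ¬R) ∨ ¬S ∨ ((Q ∨ ¬S) ∧ S)
= (S ∧ ¬R) ∨ ¬S ∨ (Q ∧ S) ∨ (¬S ∧ S)
= (S ∧ ¬R) ∨ ¬S ∨ (Q ∧ S)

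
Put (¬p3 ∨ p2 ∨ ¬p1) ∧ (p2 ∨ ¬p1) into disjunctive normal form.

(¬p3 ∨ p2 ∨ ¬p1) ∧ (p2 ∨ ¬p1)
≡ (¬p3 ∧ p2) ∨ (¬p3 ∧ ¬p1) ∨ (p2 ∧ p2) ∨ (p2 ∧ ¬p1) ∨ (¬p1 ∧ p2) ∨ (¬p1 ∧ ¬p1)
≡ p2 ∨ ¬p1

p2 ∨ ¬p1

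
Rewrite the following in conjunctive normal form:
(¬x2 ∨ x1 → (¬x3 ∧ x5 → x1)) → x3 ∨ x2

(x5 ∨ x3 ∨ x2) ∧ (¬x1 ∨ x3 ∨ x2)

(¬x2 ∨ x1 → (¬x3 ∧ x5 → x1)) → x3 ∨ x2
⇔ ¬(¬x2 ∨ x1 → (¬x3 ∧ x5 → x1)) ∨ x3 ∨ x2   [eliminate →]
⇔ ¬(¬(¬x2 ∨ x1) ∨ (¬x3 ∧ x5 → x1)) ∨ x3 ∨ x2   [eliminate →]
⇔ ¬(¬(¬x2 ∨ x1) ∨ ¬(¬x3 ∧ x5) ∨ x1) ∨ x3 ∨ x2   [eliminate →]
⇔ ¬¬(¬x2 ∨ x1) ∧ ¬¬(¬x3 ∧ x5) ∧ ¬x1 ∨ x3 ∨ x2   [De Morgan]
⇔ (¬x2 ∨ x1) ∧ ¬¬(¬x3 ∧ x5) ∧ ¬x1 ∨ x3 ∨ x2   [double negation]
⇔ (¬x2 ∨ x1) ∧ ¬x3 ∧ x5 ∧ ¬x1 ∨ x3 ∨ x2   [double negation]
⇔ (¬x2 ∨ x1 ∨ x3 ∨ x2) ∧ (¬x3 ∨ x3 ∨ x2) ∧ (x5 ∨ x3 ∨ x2) ∧ (¬x1 ∨ x3 ∨ x2)   [distribute ∨ over ∧]
⇔ (x5 ∨ x3 ∨ x2) ∧ (¬x1 ∨ x3 ∨ x2)   [simplify]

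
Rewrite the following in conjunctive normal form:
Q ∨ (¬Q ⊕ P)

Q ∨ ¬P

Q ∨ (¬Q ⊕ P)
≡ Q ∨ ((¬Q ∨ P) ∧ ¬(¬Q ∧ P))   — expand ⊕
≡ Q ∨ ((¬Q ∨ P) ∧ (¬¬Q ∨ ¬P))   — De Morgan
≡ Q ∨ ((¬Q ∨ P) ∧ (Q ∨ ¬P))   — double negation
≡ (Q ∨ ¬Q ∨ P) ∧ (Q ∨ Q ∨ ¬P)   — distribute ∨ over ∧
≡ Q ∨ ¬P   — simplify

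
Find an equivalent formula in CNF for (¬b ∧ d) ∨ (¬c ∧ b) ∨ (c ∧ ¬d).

(¬b ∧ d) ∨ (¬c ∧ b) ∨ (c ∧ ¬d)
= (¬b ∨ ¬c ∨ c) ∧ (¬b ∨ ¬c ∨ ¬d) ∧ (¬b ∨ b ∨ c) ∧ (¬b ∨ b ∨ ¬d) ∧ (d ∨ ¬c ∨ c) ∧ (d ∨ ¬c ∨ ¬d) ∧ (d ∨ b ∨ c) ∧ (d ∨ b ∨ ¬d)   [distribute ∨ over ∧]
= (¬b ∨ ¬c ∨ ¬d) ∧ (d ∨ b ∨ c)   [simplify]

(¬b ∨ ¬c ∨ ¬d) ∧ (d ∨ b ∨ c)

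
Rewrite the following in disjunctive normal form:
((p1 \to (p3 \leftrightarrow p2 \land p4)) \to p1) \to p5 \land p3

((p1 \to (p3 \leftrightarrow p2 \land p4)) \to p1) \to p5 \land p3
≡ \lnot ((p1 \to (p3 \leftrightarrow p2 \land p4)) \to p1) \lor p5 \land p3   (eliminate \to)
≡ \lnot (\lnot (p1 \to (p3 \leftrightarrow p2 \land p4)) \lor p1) \lor p5 \land p3   (eliminate \to)
≡ \lnot (\lnot (\lnot p1 \lor (p3 \leftrightarrow p2 \land p4)) \lor p1) \lor p5 \land p3   (eliminate \to)
≡ \lnot (\lnot (\lnot p1 \lor (p3 \to p2 \land p4) \land (p2 \land p4 \to p3)) \lor p1) \lor p5 \land p3   (eliminate \leftrightarrow)
≡ \lnot (\lnot (\lnot p1 \lor (\lnot p3 \lor p2 \land p4) \land (p2 \land p4 \to p3)) \lor p1) \lor p5 \land p3   (eliminate \to)
≡ \lnot (\lnot (\lnot p1 \lor (\lnot p3 \lor p2 \land p4) \land (\lnot (p2 \land p4) \lor p3)) \lor p1) \lor p5 \land p3   (eliminate \to)
≡ \lnot \lnot (\lnot p1 \lor (\lnot p3 \lor p2 \land p4) \land (\lnot (p2 \land p4) \lor p3)) \land \lnot p1 \lor p5 \land p3   (De Morgan)
≡ (\lnot p1 \lor (\lnot p3 \lor p2 \land p4) \land (\lnot (p2 \land p4) \lor p3)) \land \lnot p1 \lor p5 \land p3   (double negation)
≡ (\lnot p1 \lor (\lnot p3 \lor p2 \land p4) \land (\lnot p2 \lor \lnot p4 \lor p3)) \land \lnot p1 \lor p5 \land p3   (De Morgan)
≡ \lnot p1 \land \lnot p1 \lor \lnot p3 \land \lnot p2 \land \lnot p1 \lor \lnot p3 \land \lnot p4 \land \lnot p1 \lor \lnot p3 \land p3 \land \lnot p1 \lor p2 \land p4 \land \lnot p2 \land \lnot p1 \lor p2 \land p4 \land \lnot p4 \land \lnot p1 \lor p2 \land p4 \land p3 \land \lnot p1 \lor p5 \land p3   (distribute \land over \lor)
≡ \lnot p1 \lor p5 \land p3   (simplify)

\lnot p1 \lor p5 \land p3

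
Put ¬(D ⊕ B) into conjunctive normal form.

¬(D ⊕ B)
≡ ¬((D ∨ B) ∧ ¬(D ∧ B))   [expand ⊕]
≡ ¬(D ∨ B) ∨ ¬¬(D ∧ B)   [De Morgan]
≡ (¬D ∧ ¬B) ∨ ¬¬(D ∧ B)   [De Morgan]
≡ (¬D ∧ ¬B) ∨ (D ∧ B)   [double negation]
≡ (¬D ∨ D) ∧ (¬D ∨ B) ∧ (¬B ∨ D) ∧ (¬B ∨ B)   [distribute ∨ over ∧]
≡ (¬D ∨ B) ∧ (¬B ∨ D)   [simplify]

(¬D ∨ B) ∧ (¬B ∨ D)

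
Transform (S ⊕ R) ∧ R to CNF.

(S ⊕ R) ∧ R
⇔ (S ∨ R) ∧ ¬(S ∧ R) ∧ R   [expand ⊕]
⇔ (S ∨ R) ∧ (¬S ∨ ¬R) ∧ R   [De Morgan]
⇔ (¬S ∨ ¬R) ∧ R   [simplify]

(¬S ∨ ¬R) ∧ R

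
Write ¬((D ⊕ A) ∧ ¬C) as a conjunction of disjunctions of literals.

¬((D ⊕ A) ∧ ¬C)
≡ ¬((D ∨ A) ∧ ¬(D ∧ A) ∧ ¬C)   [expand ⊕]
≡ ¬(D ∨ A) ∨ ¬¬(D ∧ A) ∨ ¬¬C   [De Morgan]
≡ (¬D ∧ ¬A) ∨ ¬¬(D ∧ A) ∨ ¬¬C   [De Morgan]
≡ (¬D ∧ ¬A) ∨ (D ∧ A) ∨ ¬¬C   [double negation]
≡ (¬D ∧ ¬A) ∨ (D ∧ A) ∨ C   [double negation]
≡ (¬D ∨ D ∨ C) ∧ (¬D ∨ A ∨ C) ∧ (¬A ∨ D ∨ C) ∧ (¬A ∨ A ∨ C)   [distribute ∨ over ∧]
≡ (¬D ∨ A ∨ C) ∧ (¬A ∨ D ∨ C)   [simplify]

(¬D ∨ A ∨ C) ∧ (¬A ∨ D ∨ C)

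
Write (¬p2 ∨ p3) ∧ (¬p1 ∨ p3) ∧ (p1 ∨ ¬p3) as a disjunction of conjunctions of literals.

(¬p2 ∨ p3) ∧ (¬p1 ∨ p3) ∧ (p1 ∨ ¬p3)
≡ (¬p2 ∧ ¬p1 ∧ p1) ∨ (¬p2 ∧ ¬p1 ∧ ¬p3) ∨ (¬p2 ∧ p3 ∧ p1) ∨ (¬p2 ∧ p3 ∧ ¬p3) ∨ (p3 ∧ ¬p1 ∧ p1) ∨ (p3 ∧ ¬p1 ∧ ¬p3) ∨ (p3 ∧ p3 ∧ p1) ∨ (p3 ∧ p3 ∧ ¬p3)   [distribute ∧ over ∨]
≡ (¬p2 ∧ ¬p1 ∧ ¬p3) ∨ (p3 ∧ p1)   [simplify]

(¬p2 ∧ ¬p1 ∧ ¬p3) ∨ (p3 ∧ p1)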